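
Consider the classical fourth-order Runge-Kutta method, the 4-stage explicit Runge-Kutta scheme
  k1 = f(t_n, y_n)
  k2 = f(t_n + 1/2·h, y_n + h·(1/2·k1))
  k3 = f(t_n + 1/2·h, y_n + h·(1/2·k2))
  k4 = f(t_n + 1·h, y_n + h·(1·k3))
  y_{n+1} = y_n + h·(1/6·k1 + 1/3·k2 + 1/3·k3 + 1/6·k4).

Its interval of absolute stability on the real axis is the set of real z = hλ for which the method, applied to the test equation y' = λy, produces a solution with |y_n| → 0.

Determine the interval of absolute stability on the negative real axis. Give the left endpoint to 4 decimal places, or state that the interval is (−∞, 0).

On y'=λy, z=hλ:
  order 4, 4-stage ⇒ R(z)=1+z+z^2/2+z^3/6+z^4/24
  (e.g. R(-0.51)=0.60076, |R|=0.60076)

Need |R(x)|<1, x<0.
x=-0.51: |R|=0.6008
|R(-2.89)|=1.1697 |R(-1.93)|=0.3124 |R(-1.32)|=0.2944
Bisect:
  x_lo=-3.6780 |R|=3.4183  x_hi=-0.2622 |R|=0.7694
  mid=-1.97008 |R|=0.32380 →hi
  mid=-2.82404 |R|=1.06001 →lo
  mid=-2.39706 |R|=0.55599 →hi
  mid=-2.61055 |R|=0.76696 →hi
  mid=-2.71730 |R|=0.90223 →hi
  mid=-2.77067 |R|=0.97818 →hi
  mid=-2.79736 |R|=1.01834 →lo
  ...
  [-2.78547,-2.78527] ⇒ x*=-2.7853
Interval (-2.7853, 0).

z∈(-2.7853,0).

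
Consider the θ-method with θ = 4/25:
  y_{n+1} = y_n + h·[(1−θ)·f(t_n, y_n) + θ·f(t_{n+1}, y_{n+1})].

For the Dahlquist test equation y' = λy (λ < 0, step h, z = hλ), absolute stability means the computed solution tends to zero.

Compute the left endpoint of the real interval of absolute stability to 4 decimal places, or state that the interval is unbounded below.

On y'=λy, z=hλ:
  y_{n+1} = y_n + z·[21/25·y_n + 4/25·y_{n+1}] ⇒ (1 − 4/25z)y_{n+1} = (1 + 21/25z)y_n
  R(z) = (1 + 21/25z)/(1 − 4/25z).

Need |R(x)|<1, x<0.
x=-1.73: |R|=0.3549
R=−1: 1+21/25x = −1+4/25x ⇒ -17/25x=2 ⇒ x=2/(-17/25)=-2.9412
Confirm numerically:
  x=-2.729: |R|=0.89957 <1
  x=-2.726: |R|=0.89812 <1
  x=-1.409: |R|=0.14979 <1
  x=-1.373: |R|=0.12571 <1
  x=-3.501: |R|=1.24400 >1
  x=-3.328: |R|=1.17164 >1
  x=-3.075: |R|=1.06099 >1
So |R|<1 on (-2.9412, 0).

z* = -2.9412.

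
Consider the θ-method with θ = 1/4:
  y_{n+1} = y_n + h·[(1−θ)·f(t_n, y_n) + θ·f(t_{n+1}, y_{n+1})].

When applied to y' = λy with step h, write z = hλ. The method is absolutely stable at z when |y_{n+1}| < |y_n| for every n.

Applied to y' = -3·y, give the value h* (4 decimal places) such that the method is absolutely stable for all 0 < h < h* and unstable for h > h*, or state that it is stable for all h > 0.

(-4.0000,0); λ=-3 ⇒ h* = (4)/3 = 1.3333.

On y'=λy, z=hλ:
  y_{n+1} = y_n + z·[3/4·y_n + 1/4·y_{n+1}] ⇒ (1 − 1/4z)y_{n+1} = (1 + 3/4z)y_n
  so R(z) = (1 + 3/4z)/(1 − 1/4z).

Find x<0 with |R(x)|<1.
x=-1.19: |R|=0.0829
R=−1: 1+3/4x = −1+1/4x ⇒ -1/2x=2 ⇒ x=2/(-1/2)=-4.0000
Confirm numerically:
  x=-3.878: |R|=0.96903 <1
  x=-3.802: |R|=0.94924 <1
  x=-3.014: |R|=0.71885 <1
  x=-2.283: |R|=0.45345 <1
  x=-4.293: |R|=1.07066 >1
  x=-4.228: |R|=1.05542 >1
So |R|<1 on (-4.0000, 0).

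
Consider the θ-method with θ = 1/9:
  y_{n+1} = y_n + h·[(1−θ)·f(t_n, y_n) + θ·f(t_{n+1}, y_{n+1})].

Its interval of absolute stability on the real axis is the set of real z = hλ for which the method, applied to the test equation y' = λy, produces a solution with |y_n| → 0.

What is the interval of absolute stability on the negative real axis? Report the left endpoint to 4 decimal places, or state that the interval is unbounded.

(-2.5714, 0).

Test eqn y'=λy, z=hλ:
  y_{n+1} = y_n + z·[8/9·y_n + 1/9·y_{n+1}] ⇒ (1 − 1/9z)y_{n+1} = (1 + 8/9z)y_n
  R(z) = (1 + 8/9z)/(1 − 1/9z).

Boundary: |R(x)|=1, x<0.
x=-0.94: |R|=0.1489
R=−1: 1+8/9x = −1+1/9x ⇒ -7/9x=2 ⇒ x=2/(-7/9)=-2.5714
Confirm numerically:
  x=-1.823: |R|=0.51594 <1
  x=-1.476: |R|=0.26804 <1
  x=-1.343: |R|=0.16862 <1
  x=-3.043: |R|=1.27410 >1
  x=-2.707: |R|=1.08106 >1
Interval (-2.5714, 0).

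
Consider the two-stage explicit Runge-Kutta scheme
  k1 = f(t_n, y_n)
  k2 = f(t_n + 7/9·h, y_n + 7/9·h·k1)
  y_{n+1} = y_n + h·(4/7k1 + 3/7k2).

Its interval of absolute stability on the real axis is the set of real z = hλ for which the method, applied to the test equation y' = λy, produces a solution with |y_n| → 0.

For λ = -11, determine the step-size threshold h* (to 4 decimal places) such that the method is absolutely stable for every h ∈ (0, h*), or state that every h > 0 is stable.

(-3.0000,0); λ=-11 ⇒ h* = (3)/11 = 0.2727.

Test eqn y'=λy, z=hλ:
  k1=λy_n ⇒ h·k1=z·y_n;  k2=λ(1+7/9z)y_n ⇒ h·k2=z(1+7/9z)y_n
  y_{n+1}/y_n = 1 + 4/7z + 3/7z(1+7/9z) = 1 + z + 1/3z²
  ⇒ R(z) = 1 + z + 1/3z².

Need |R(x)|<1, x<0.
x=-1.07: |R|=0.3116
R=1: x+1/3x²=0 ⇒ x=−3=-3.0000; min R=1−1/(4·1/3)=0.2500>−1
Confirm numerically:
  x=-2.889: |R|=0.89311 <1
  x=-2.387: |R|=0.51226 <1
  x=-2.281: |R|=0.45332 <1
  x=-3.411: |R|=1.46731 >1
  x=-3.406: |R|=1.46095 >1
  x=-3.374: |R|=1.42063 >1
So |R|<1 on (-3.0000, 0).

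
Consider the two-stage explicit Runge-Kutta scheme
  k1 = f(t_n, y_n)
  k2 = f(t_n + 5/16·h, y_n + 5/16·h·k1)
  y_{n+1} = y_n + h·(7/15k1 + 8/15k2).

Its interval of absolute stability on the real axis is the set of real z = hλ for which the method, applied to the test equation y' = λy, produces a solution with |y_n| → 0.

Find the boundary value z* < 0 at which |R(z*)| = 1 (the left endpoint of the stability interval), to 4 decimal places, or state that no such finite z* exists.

left endpoint -6.0000.

On y'=λy, z=hλ:
  k1=λy_n ⇒ h·k1=z·y_n;  k2=λ(1+5/16z)y_n ⇒ h·k2=z(1+5/16z)y_n
  y_{n+1}/y_n = 1 + 7/15z + 8/15z(1+5/16z) = 1 + z + 1/6z²
  so R(z) = 1 + z + 1/6z².

Boundary: |R(x)|=1, x<0.
x=-1.31: |R|=0.0240
R=1: x+1/6x²=0 ⇒ x=−6=-6.0000; min R=1−1/(4·1/6)=-0.5000>−1
Confirm numerically:
  x=-5.820: |R|=0.82540 <1
  x=-4.006: |R|=0.33133 <1
  x=-3.214: |R|=0.49237 <1
  x=-2.889: |R|=0.49795 <1
  x=-6.551: |R|=1.60160 >1
  x=-6.479: |R|=1.51724 >1
  x=-6.321: |R|=1.33817 >1
So |R|<1 on (-6.0000, 0).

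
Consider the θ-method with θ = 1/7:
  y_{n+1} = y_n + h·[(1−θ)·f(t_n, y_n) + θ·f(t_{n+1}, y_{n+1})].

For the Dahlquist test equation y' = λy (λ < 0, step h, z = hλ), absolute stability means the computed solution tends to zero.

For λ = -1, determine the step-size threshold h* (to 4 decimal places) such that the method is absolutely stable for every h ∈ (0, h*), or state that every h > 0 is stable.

(-2.8000,0); λ=-1 ⇒ h* = (14/5)/1 = 2.8000.

Set f=λy, z=hλ:
  y_{n+1} = y_n + z·[6/7·y_n + 1/7·y_{n+1}] ⇒ (1 − 1/7z)y_{n+1} = (1 + 6/7z)y_n
  so R(z) = (1 + 6/7z)/(1 − 1/7z).

Need |R(x)|<1, x<0.
x=-1.09: |R|=0.0569
R=−1: 1+6/7x = −1+1/7x ⇒ -5/7x=2 ⇒ x=2/(-5/7)=-2.8000
Confirm numerically:
  x=-2.390: |R|=0.78168 <1
  x=-2.326: |R|=0.74587 <1
  x=-1.710: |R|=0.37428 <1
  x=-3.093: |R|=1.14515 >1
  x=-3.057: |R|=1.12777 >1
  x=-2.857: |R|=1.02891 >1
Stable set (-2.8000, 0).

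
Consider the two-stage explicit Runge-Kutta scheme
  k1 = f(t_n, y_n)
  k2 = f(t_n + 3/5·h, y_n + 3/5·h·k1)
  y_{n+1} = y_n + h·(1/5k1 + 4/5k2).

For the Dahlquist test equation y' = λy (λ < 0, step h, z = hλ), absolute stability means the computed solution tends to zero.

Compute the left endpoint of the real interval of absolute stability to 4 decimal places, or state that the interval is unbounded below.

left endpoint -2.0833.

Set f=λy, z=hλ:
  k1=λy_n ⇒ h·k1=z·y_n;  k2=λ(1+3/5z)y_n ⇒ h·k2=z(1+3/5z)y_n
  y_{n+1}/y_n = 1 + 1/5z + 4/5z(1+3/5z) = 1 + z + 12/25z²
  R(z) = 1 + z + 12/25z².

Solve |R(x)|<1 on ℝ⁻.
x=-0.32: |R|=0.7292
R=1: x+12/25x²=0 ⇒ x=−25/12=-2.0833; min R=1−1/(4·12/25)=0.4792>−1
Confirm numerically:
  x=-1.857: |R|=0.79826 <1
  x=-1.724: |R|=0.70264 <1
  x=-1.384: |R|=0.53542 <1
  x=-0.971: |R|=0.48156 <1
  x=-2.661: |R|=1.73784 >1
  x=-2.344: |R|=1.29328 >1
  x=-2.249: |R|=1.17884 >1
Stable set (-2.0833, 0).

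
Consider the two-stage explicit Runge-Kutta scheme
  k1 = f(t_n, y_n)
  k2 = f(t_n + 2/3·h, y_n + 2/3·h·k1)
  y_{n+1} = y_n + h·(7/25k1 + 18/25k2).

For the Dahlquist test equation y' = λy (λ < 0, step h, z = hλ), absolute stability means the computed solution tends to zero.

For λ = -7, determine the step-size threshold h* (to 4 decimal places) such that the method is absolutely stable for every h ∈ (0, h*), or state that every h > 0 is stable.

(-2.0833,0); λ=-7 ⇒ h* = (25/12)/7 = 0.2976.

Test eqn y'=λy, z=hλ:
  k1=λy_n ⇒ h·k1=z·y_n;  k2=λ(1+2/3z)y_n ⇒ h·k2=z(1+2/3z)y_n
  y_{n+1}/y_n = 1 + 7/25z + 18/25z(1+2/3z) = 1 + z + 12/25z²
  ⇒ R(z) = 1 + z + 12/25z².

Boundary: |R(x)|=1, x<0.
x=-1.58: |R|=0.6183
R=1: x+12/25x²=0 ⇒ x=−25/12=-2.0833; min R=1−1/(4·12/25)=0.4792>−1
Confirm numerically:
  x=-1.667: |R|=0.66687 <1
  x=-1.428: |R|=0.55081 <1
  x=-1.238: |R|=0.49767 <1
  x=-1.079: |R|=0.47984 <1
  x=-2.616: |R|=1.66886 >1
  x=-2.595: |R|=1.63733 >1
  x=-2.263: |R|=1.19516 >1
Stable set (-2.0833, 0).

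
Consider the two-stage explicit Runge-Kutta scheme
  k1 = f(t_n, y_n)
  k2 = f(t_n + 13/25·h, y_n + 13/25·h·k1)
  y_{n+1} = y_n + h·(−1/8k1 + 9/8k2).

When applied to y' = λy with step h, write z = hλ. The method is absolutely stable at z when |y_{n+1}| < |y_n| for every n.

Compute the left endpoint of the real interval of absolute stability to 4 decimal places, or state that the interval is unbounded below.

left endpoint -1.7094.

On y'=λy, z=hλ:
  k1=λy_n ⇒ h·k1=z·y_n;  k2=λ(1+13/25z)y_n ⇒ h·k2=z(1+13/25z)y_n
  y_{n+1}/y_n = 1 − 1/8z + 9/8z(1+13/25z) = 1 + z + 117/200z²
  ⇒ R(z) = 1 + z + 117/200z².

Solve |R(x)|<1 on ℝ⁻.
x=-0.94: |R|=0.5769
R=1: x+117/200x²=0 ⇒ x=−200/117=-1.7094; min R=1−1/(4·117/200)=0.5726>−1
Confirm numerically:
  x=-1.294: |R|=0.68555 <1
  x=-1.172: |R|=0.63155 <1
  x=-0.949: |R|=0.57785 <1
  x=-2.231: |R|=1.68076 >1
  x=-1.924: |R|=1.24154 >1
  x=-1.816: |R|=1.11325 >1
Stable set (-1.7094, 0).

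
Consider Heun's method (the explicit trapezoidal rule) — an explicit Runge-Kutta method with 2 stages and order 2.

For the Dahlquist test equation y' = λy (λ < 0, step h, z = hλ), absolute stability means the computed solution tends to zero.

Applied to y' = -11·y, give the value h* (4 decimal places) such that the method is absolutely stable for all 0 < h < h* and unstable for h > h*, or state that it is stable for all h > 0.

Test eqn y'=λy, z=hλ:
  order 2, 2-stage ⇒ R(z)=1+z+z^2/2
  (e.g. R(-1.34)=0.55780, |R|=0.55780)

Solve |R(x)|<1 on ℝ⁻.
x=-1.34: |R|=0.5578
|R(-2.06)|=1.0618 |R(-1.48)|=0.6152 |R(-1.47)|=0.6104
Bisect:
  x_lo=-2.5669 |R|=1.7276  x_hi=-0.3546 |R|=0.7083
  mid=-1.46077 |R|=0.60615 →hi
  mid=-2.01385 |R|=1.01394 →lo
  mid=-1.73731 |R|=0.77181 →hi
  mid=-1.87558 |R|=0.88332 →hi
  mid=-1.94471 |R|=0.94624 →hi
  mid=-1.97928 |R|=0.97949 →hi
  mid=-1.99656 |R|=0.99657 →hi
  ...
  [-2.00007,-1.99994] ⇒ x*=-2.0000
So |R|<1 on (-2.0000, 0).

(-2.0000,0); λ=-11 ⇒ h* = 0.1818.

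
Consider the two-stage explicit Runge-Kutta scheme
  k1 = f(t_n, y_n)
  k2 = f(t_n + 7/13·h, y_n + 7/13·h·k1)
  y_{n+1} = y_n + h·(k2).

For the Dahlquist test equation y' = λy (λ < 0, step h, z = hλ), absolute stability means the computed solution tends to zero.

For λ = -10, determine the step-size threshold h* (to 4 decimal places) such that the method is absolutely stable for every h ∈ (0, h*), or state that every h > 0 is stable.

Test eqn y'=λy, z=hλ:
  k1=λy_n ⇒ h·k1=z·y_n;  k2=λ(1+7/13z)y_n ⇒ h·k2=z(1+7/13z)y_n
  y_{n+1}/y_n = 1 + z(1+7/13z) = 1 + z + 7/13z²
  Hence R(z) = 1 + z + 7/13z².

Find x<0 with |R(x)|<1.
x=-0.5: |R|=0.6346
R=1: x+7/13x²=0 ⇒ x=−13/7=-1.8571; min R=1−1/(4·7/13)=0.5357>−1
Confirm numerically:
  x=-1.453: |R|=0.68380 <1
  x=-1.388: |R|=0.64937 <1
  x=-1.247: |R|=0.59031 <1
  x=-2.363: |R|=1.64364 >1
  x=-2.105: |R|=1.28094 >1
  x=-1.934: |R|=1.08004 >1
So |R|<1 on (-1.8571, 0).

(-1.8571,0); λ=-10 ⇒ h* = (13/7)/10 = 0.1857.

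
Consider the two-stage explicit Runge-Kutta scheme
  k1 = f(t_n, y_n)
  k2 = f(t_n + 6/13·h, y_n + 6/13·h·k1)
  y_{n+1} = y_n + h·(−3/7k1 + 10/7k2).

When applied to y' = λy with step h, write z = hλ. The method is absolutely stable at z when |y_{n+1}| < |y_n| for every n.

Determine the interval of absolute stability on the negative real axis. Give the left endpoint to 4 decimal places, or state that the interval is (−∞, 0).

z∈(-1.5167,0).

Set f=λy, z=hλ:
  k1=λy_n ⇒ h·k1=z·y_n;  k2=λ(1+6/13z)y_n ⇒ h·k2=z(1+6/13z)y_n
  y_{n+1}/y_n = 1 − 3/7z + 10/7z(1+6/13z) = 1 + z + 60/91z²
  ⇒ R(z) = 1 + z + 60/91z².

Need |R(x)|<1, x<0.
x=-1.51: |R|=0.9934
R=1: x+60/91x²=0 ⇒ x=−91/60=-1.5167; min R=1−1/(4·60/91)=0.6208>−1
Confirm numerically:
  x=-1.381: |R|=0.87647 <1
  x=-1.055: |R|=0.67886 <1
  x=-0.869: |R|=0.62891 <1
  x=-0.792: |R|=0.62158 <1
  x=-1.953: |R|=1.56186 >1
  x=-1.750: |R|=1.26923 >1
So |R|<1 on (-1.5167, 0).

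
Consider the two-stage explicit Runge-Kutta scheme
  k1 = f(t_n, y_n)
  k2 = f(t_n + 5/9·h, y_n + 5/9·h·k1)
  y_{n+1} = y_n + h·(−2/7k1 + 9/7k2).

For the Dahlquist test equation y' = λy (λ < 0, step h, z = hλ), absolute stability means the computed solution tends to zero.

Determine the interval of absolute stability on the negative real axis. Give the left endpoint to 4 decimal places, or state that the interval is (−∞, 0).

Set f=λy, z=hλ:
  k1=λy_n ⇒ h·k1=z·y_n;  k2=λ(1+5/9z)y_n ⇒ h·k2=z(1+5/9z)y_n
  y_{n+1}/y_n = 1 − 2/7z + 9/7z(1+5/9z) = 1 + z + 5/7z²
  so R(z) = 1 + z + 5/7z².

Solve |R(x)|<1 on ℝ⁻.
x=-1.03: |R|=0.7278
R=1: x+5/7x²=0 ⇒ x=−7/5=-1.4000; min R=1−1/(4·5/7)=0.6500>−1
Confirm numerically:
  x=-1.072: |R|=0.74885 <1
  x=-0.770: |R|=0.65350 <1
  x=-0.666: |R|=0.65083 <1
  x=-1.623: |R|=1.25852 >1
  x=-1.451: |R|=1.05286 >1
Interval (-1.4000, 0).

z∈(-1.4000,0).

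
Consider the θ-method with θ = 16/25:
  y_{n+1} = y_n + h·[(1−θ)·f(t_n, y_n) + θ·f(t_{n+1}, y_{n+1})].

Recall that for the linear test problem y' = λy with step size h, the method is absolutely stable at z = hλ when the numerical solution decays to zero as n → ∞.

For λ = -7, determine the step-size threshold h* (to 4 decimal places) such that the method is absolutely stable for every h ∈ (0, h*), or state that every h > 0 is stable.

unbounded; (−∞, 0). Any h>0 works for λ=-7.

With y'=λy (z=hλ):
  y_{n+1} = y_n + z·[9/25·y_n + 16/25·y_{n+1}] ⇒ (1 − 16/25z)y_{n+1} = (1 + 9/25z)y_n
  ⇒ R(z) = (1 + 9/25z)/(1 − 16/25z).

Solve |R(x)|<1 on ℝ⁻.
x=-1.35: |R|=0.2758
x=-2: |R|=0.1228
x=-10: |R|=0.3514
x=-100: |R|=0.5385
θ=16/25≥1/2 ⇒ |1+9/25x|<|1−16/25x| ∀x<0 ⇒ interval (−∞,0).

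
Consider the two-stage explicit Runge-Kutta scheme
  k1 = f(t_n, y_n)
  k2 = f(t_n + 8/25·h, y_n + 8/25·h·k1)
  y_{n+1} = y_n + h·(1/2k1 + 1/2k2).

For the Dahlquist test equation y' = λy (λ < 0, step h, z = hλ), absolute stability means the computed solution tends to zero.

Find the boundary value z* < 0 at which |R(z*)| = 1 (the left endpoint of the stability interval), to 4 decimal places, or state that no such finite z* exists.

left endpoint -6.2500.

On y'=λy, z=hλ:
  k1=λy_n ⇒ h·k1=z·y_n;  k2=λ(1+8/25z)y_n ⇒ h·k2=z(1+8/25z)y_n
  y_{n+1}/y_n = 1 + 1/2z + 1/2z(1+8/25z) = 1 + z + 4/25z²
  R(z) = 1 + z + 4/25z².

Solve |R(x)|<1 on ℝ⁻.
x=-1.61: |R|=0.1953
R=1: x+4/25x²=0 ⇒ x=−25/4=-6.2500; min R=1−1/(4·4/25)=-0.5625>−1
Confirm numerically:
  x=-6.212: |R|=0.96223 <1
  x=-5.442: |R|=0.29646 <1
  x=-5.064: |R|=0.03906 <1
  x=-6.827: |R|=1.63027 >1
  x=-6.559: |R|=1.32428 >1
  x=-6.284: |R|=1.03418 >1
So |R|<1 on (-6.2500, 0).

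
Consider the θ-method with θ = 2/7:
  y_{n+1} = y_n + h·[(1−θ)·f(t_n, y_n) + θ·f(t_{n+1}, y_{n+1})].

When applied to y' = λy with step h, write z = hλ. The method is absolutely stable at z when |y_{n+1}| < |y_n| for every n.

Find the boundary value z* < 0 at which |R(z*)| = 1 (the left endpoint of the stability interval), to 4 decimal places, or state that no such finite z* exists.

left endpoint -4.6667.

With y'=λy (z=hλ):
  y_{n+1} = y_n + z·[5/7·y_n + 2/7·y_{n+1}] ⇒ (1 − 2/7z)y_{n+1} = (1 + 5/7z)y_n
  R(z) = (1 + 5/7z)/(1 − 2/7z).

Find x<0 with |R(x)|<1.
x=-0.69: |R|=0.4236
R=−1: 1+5/7x = −1+2/7x ⇒ -3/7x=2 ⇒ x=2/(-3/7)=-4.6667
Confirm numerically:
  x=-3.719: |R|=0.80309 <1
  x=-3.425: |R|=0.73105 <1
  x=-2.130: |R|=0.32416 <1
  x=-5.257: |R|=1.10112 >1
  x=-5.113: |R|=1.07773 >1
  x=-4.700: |R|=1.00610 >1
Stable set (-4.6667, 0).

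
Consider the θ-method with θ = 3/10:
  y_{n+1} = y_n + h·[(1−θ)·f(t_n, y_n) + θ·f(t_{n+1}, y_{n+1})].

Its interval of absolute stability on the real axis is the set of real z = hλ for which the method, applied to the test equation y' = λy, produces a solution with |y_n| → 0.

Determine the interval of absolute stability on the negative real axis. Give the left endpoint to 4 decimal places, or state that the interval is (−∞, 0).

z∈(-5.0000,0).

Test eqn y'=λy, z=hλ:
  y_{n+1} = y_n + z·[7/10·y_n + 3/10·y_{n+1}] ⇒ (1 − 3/10z)y_{n+1} = (1 + 7/10z)y_n
  ⇒ R(z) = (1 + 7/10z)/(1 − 3/10z).

Solve |R(x)|<1 on ℝ⁻.
x=-1.34: |R|=0.0442
R=−1: 1+7/10x = −1+3/10x ⇒ -2/5x=2 ⇒ x=2/(-2/5)=-5.0000
Confirm numerically:
  x=-4.227: |R|=0.86367 <1
  x=-4.055: |R|=0.82946 <1
  x=-4.045: |R|=0.82742 <1
  x=-2.679: |R|=0.48528 <1
  x=-5.475: |R|=1.07190 >1
  x=-5.187: |R|=1.02926 >1
  x=-5.088: |R|=1.01393 >1
Interval (-5.0000, 0).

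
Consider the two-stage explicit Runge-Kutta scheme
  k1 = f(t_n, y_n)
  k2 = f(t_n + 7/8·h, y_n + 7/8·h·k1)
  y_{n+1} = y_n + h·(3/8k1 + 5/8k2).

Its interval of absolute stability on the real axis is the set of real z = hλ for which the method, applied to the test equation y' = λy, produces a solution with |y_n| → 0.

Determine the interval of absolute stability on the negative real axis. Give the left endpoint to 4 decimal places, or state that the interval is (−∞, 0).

z∈(-1.8286,0).

Set f=λy, z=hλ:
  k1=λy_n ⇒ h·k1=z·y_n;  k2=λ(1+7/8z)y_n ⇒ h·k2=z(1+7/8z)y_n
  y_{n+1}/y_n = 1 + 3/8z + 5/8z(1+7/8z) = 1 + z + 35/64z²
  so R(z) = 1 + z + 35/64z².

Need |R(x)|<1, x<0.
x=-0.39: |R|=0.6932
R=1: x+35/64x²=0 ⇒ x=−64/35=-1.8286; min R=1−1/(4·35/64)=0.5429>−1
Confirm numerically:
  x=-1.631: |R|=0.82378 <1
  x=-1.605: |R|=0.80376 <1
  x=-0.908: |R|=0.54288 <1
  x=-2.366: |R|=1.69538 >1
  x=-2.140: |R|=1.36447 >1
  x=-2.020: |R|=1.21147 >1
So |R|<1 on (-1.8286, 0).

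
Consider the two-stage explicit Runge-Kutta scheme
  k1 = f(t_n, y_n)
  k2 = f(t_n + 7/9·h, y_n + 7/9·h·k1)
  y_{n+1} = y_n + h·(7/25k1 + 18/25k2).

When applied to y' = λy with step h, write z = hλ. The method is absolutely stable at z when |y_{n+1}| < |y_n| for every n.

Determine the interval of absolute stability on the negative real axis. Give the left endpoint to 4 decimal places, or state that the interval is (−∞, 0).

Set f=λy, z=hλ:
  k1=λy_n ⇒ h·k1=z·y_n;  k2=λ(1+7/9z)y_n ⇒ h·k2=z(1+7/9z)y_n
  y_{n+1}/y_n = 1 + 7/25z + 18/25z(1+7/9z) = 1 + z + 14/25z²
  so R(z) = 1 + z + 14/25z².

Solve |R(x)|<1 on ℝ⁻.
x=-1.56: |R|=0.8028
R=1: x+14/25x²=0 ⇒ x=−25/14=-1.7857; min R=1−1/(4·14/25)=0.5536>−1
Confirm numerically:
  x=-1.473: |R|=0.74205 <1
  x=-1.198: |R|=0.60571 <1
  x=-1.012: |R|=0.56152 <1
  x=-0.959: |R|=0.55602 <1
  x=-2.149: |R|=1.43719 >1
  x=-1.903: |R|=1.12499 >1
Stable set (-1.7857, 0).

z∈(-1.7857,0).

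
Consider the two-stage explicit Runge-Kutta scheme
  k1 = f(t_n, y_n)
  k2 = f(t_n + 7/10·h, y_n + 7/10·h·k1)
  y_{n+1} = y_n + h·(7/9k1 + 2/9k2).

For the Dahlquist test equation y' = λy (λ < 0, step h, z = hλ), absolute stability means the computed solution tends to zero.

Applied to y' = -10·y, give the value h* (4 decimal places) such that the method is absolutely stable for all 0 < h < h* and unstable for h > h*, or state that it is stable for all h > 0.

With y'=λy (z=hλ):
  k1=λy_n ⇒ h·k1=z·y_n;  k2=λ(1+7/10z)y_n ⇒ h·k2=z(1+7/10z)y_n
  y_{n+1}/y_n = 1 + 7/9z + 2/9z(1+7/10z) = 1 + z + 7/45z²
  R(z) = 1 + z + 7/45z².

Boundary: |R(x)|=1, x<0.
x=-0.47: |R|=0.5644
R=1: x+7/45x²=0 ⇒ x=−45/7=-6.4286; min R=1−1/(4·7/45)=-0.6071>−1
Confirm numerically:
  x=-6.294: |R|=0.86825 <1
  x=-3.166: |R|=0.60678 <1
  x=-2.972: |R|=0.59801 <1
  x=-2.616: |R|=0.55146 <1
  x=-6.587: |R|=1.16233 >1
  x=-6.563: |R|=1.13724 >1
Stable set (-6.4286, 0).

(-6.4286,0); λ=-10 ⇒ h* = (45/7)/10 = 0.6429.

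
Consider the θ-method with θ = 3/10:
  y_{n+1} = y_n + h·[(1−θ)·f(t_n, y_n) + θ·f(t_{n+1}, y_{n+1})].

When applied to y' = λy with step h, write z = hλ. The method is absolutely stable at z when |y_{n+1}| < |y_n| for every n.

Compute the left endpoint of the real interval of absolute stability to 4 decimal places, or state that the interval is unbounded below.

z* = -5.0000.

Test eqn y'=λy, z=hλ:
  y_{n+1} = y_n + z·[7/10·y_n + 3/10·y_{n+1}] ⇒ (1 − 3/10z)y_{n+1} = (1 + 7/10z)y_n
  R(z) = (1 + 7/10z)/(1 − 3/10z).

Find x<0 with |R(x)|<1.
x=-0.76: |R|=0.3811
R=−1: 1+7/10x = −1+3/10x ⇒ -2/5x=2 ⇒ x=2/(-2/5)=-5.0000
Confirm numerically:
  x=-4.344: |R|=0.88607 <1
  x=-4.056: |R|=0.82966 <1
  x=-3.097: |R|=0.60541 <1
  x=-5.539: |R|=1.08100 >1
  x=-5.236: |R|=1.03672 >1
Interval (-5.0000, 0).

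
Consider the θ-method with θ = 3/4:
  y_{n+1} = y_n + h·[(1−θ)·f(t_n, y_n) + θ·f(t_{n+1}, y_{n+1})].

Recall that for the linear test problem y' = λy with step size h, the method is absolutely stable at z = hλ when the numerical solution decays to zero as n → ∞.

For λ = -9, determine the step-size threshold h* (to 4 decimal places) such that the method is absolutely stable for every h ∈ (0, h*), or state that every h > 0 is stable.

(−∞, 0) — no finite endpoint. Any h>0 works for λ=-9.

With y'=λy (z=hλ):
  y_{n+1} = y_n + z·[1/4·y_n + 3/4·y_{n+1}] ⇒ (1 − 3/4z)y_{n+1} = (1 + 1/4z)y_n
  ⇒ R(z) = (1 + 1/4z)/(1 − 3/4z).

Solve |R(x)|<1 on ℝ⁻.
x=-0.31: |R|=0.7485
x=-2: |R|=0.2000
x=-10: |R|=0.1765
x=-100: |R|=0.3158
θ=3/4≥1/2 ⇒ |1+1/4x|<|1−3/4x| ∀x<0 ⇒ stable on all of ℝ⁻.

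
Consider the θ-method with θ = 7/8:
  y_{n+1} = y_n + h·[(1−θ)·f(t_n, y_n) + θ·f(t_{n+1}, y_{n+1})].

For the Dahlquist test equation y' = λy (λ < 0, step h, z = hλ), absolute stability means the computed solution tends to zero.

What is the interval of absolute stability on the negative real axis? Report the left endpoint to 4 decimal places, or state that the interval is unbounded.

(−∞, 0) — no finite endpoint.

Test eqn y'=λy, z=hλ:
  y_{n+1} = y_n + z·[1/8·y_n + 7/8·y_{n+1}] ⇒ (1 − 7/8z)y_{n+1} = (1 + 1/8z)y_n
  Hence R(z) = (1 + 1/8z)/(1 − 7/8z).

Boundary: |R(x)|=1, x<0.
x=-0.62: |R|=0.5981
x=-2: |R|=0.2727
x=-10: |R|=0.0256
x=-100: |R|=0.1299
θ=7/8≥1/2 ⇒ |1+1/8x|<|1−7/8x| ∀x<0 ⇒ interval (−∞,0).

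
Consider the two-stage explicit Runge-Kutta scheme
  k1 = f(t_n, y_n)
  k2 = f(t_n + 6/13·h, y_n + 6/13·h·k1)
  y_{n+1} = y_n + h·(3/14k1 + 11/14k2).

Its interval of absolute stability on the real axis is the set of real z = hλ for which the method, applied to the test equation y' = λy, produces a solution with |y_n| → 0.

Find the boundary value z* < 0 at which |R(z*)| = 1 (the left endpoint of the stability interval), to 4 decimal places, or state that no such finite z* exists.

On y'=λy, z=hλ:
  k1=λy_n ⇒ h·k1=z·y_n;  k2=λ(1+6/13z)y_n ⇒ h·k2=z(1+6/13z)y_n
  y_{n+1}/y_n = 1 + 3/14z + 11/14z(1+6/13z) = 1 + z + 33/91z²
  ⇒ R(z) = 1 + z + 33/91z².

Solve |R(x)|<1 on ℝ⁻.
x=-1.24: |R|=0.3176
R=1: x+33/91x²=0 ⇒ x=−91/33=-2.7576; min R=1−1/(4·33/91)=0.3106>−1
Confirm numerically:
  x=-2.601: |R|=0.85231 <1
  x=-2.028: |R|=0.46345 <1
  x=-1.563: |R|=0.32291 <1
  x=-3.345: |R|=1.71256 >1
  x=-3.095: |R|=1.37871 >1
Stable set (-2.7576, 0).

z* = -2.7576.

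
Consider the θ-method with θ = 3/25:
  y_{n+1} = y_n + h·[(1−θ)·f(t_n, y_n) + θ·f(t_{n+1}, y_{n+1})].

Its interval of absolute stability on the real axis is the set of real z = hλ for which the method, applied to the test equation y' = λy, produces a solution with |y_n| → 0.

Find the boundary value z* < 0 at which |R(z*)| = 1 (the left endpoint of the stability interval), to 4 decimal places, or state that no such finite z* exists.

On y'=λy, z=hλ:
  y_{n+1} = y_n + z·[22/25·y_n + 3/25·y_{n+1}] ⇒ (1 − 3/25z)y_{n+1} = (1 + 22/25z)y_n
  Hence R(z) = (1 + 22/25z)/(1 − 3/25z).

Need |R(x)|<1, x<0.
x=-1.65: |R|=0.3773
R=−1: 1+22/25x = −1+3/25x ⇒ -19/25x=2 ⇒ x=2/(-19/25)=-2.6316
Confirm numerically:
  x=-2.564: |R|=0.96072 <1
  x=-2.197: |R|=0.73863 <1
  x=-1.756: |R|=0.45038 <1
  x=-1.223: |R|=0.06648 <1
  x=-3.153: |R|=1.28750 >1
  x=-3.101: |R|=1.26001 >1
  x=-2.811: |R|=1.10197 >1
So |R|<1 on (-2.6316, 0).

left endpoint -2.6316.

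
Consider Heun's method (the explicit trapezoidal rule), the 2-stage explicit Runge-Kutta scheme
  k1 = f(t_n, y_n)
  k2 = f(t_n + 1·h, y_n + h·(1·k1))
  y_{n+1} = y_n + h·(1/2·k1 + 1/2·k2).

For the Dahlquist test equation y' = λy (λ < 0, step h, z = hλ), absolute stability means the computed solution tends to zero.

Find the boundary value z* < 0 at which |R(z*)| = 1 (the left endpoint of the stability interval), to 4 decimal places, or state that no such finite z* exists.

Set f=λy, z=hλ:
  order 2, 2-stage ⇒ R(z)=1+z+z^2/2
  (e.g. R(-0.4)=0.68000, |R|=0.68000)

Find x<0 with |R(x)|<1.
x=-0.4: |R|=0.6800
|R(-2.38)|=1.4522 |R(-1.69)|=0.7380 |R(-1.37)|=0.5685
Bisect:
  x_lo=-2.8081 |R|=2.1345  x_hi=-0.1608 |R|=0.8521
  mid=-1.48445 |R|=0.61734 →hi
  mid=-2.14625 |R|=1.15695 →lo
  mid=-1.81535 |R|=0.83240 →hi
  mid=-1.98080 |R|=0.98099 →hi
  mid=-2.06353 |R|=1.06555 →lo
  mid=-2.02217 |R|=1.02241 →lo
  mid=-2.00148 |R|=1.00148 →lo
  mid=-1.99114 |R|=0.99118 →hi
  mid=-1.99631 |R|=0.99632 →hi
  mid=-1.99890 |R|=0.99890 →hi
  ...
  [-2.00003,-1.99987] ⇒ x*=-2.0000
Interval (-2.0000, 0).

z* = -2.0000.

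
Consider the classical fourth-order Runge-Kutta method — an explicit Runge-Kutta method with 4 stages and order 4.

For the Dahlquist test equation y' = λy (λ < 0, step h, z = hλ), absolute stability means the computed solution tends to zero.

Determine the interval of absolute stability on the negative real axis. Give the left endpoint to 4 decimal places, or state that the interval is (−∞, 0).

z∈(-2.7853,0).

Test eqn y'=λy, z=hλ:
  order 4, 4-stage ⇒ R(z)=1+z+z^2/2+z^3/6+z^4/24
  (e.g. R(-0.94)=0.39590, |R|=0.39590)

Need |R(x)|<1, x<0.
x=-0.94: |R|=0.3959
|R(-3.12)|=1.6336 |R(-3.06)|=1.4996 |R(-2.72)|=0.9059
Bisect:
  x_lo=-3.2792 |R|=2.0384  x_hi=-0.2036 |R|=0.8158
  mid=-1.74141 |R|=0.27788 →hi
  mid=-2.51031 |R|=0.65862 →hi
  mid=-2.89476 |R|=1.17799 →lo
  mid=-2.70254 |R|=0.88223 →hi
  mid=-2.79865 |R|=1.02033 →lo
  mid=-2.75059 |R|=0.94893 →hi
  mid=-2.77462 |R|=0.98403 →hi
  mid=-2.78664 |R|=1.00203 →lo
  mid=-2.78063 |R|=0.99299 →hi
  ...
  [-2.78532,-2.78513] ⇒ x*=-2.7853
So |R|<1 on (-2.7853, 0).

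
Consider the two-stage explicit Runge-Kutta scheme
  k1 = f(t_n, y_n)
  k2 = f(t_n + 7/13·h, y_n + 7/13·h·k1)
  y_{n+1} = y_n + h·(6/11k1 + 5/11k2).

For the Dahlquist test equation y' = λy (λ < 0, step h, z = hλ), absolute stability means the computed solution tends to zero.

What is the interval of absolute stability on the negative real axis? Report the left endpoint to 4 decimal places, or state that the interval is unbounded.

Test eqn y'=λy, z=hλ:
  k1=λy_n ⇒ h·k1=z·y_n;  k2=λ(1+7/13z)y_n ⇒ h·k2=z(1+7/13z)y_n
  y_{n+1}/y_n = 1 + 6/11z + 5/11z(1+7/13z) = 1 + z + 35/143z²
  so R(z) = 1 + z + 35/143z².

Need |R(x)|<1, x<0.
x=-1.22: |R|=0.1443
R=1: x+35/143x²=0 ⇒ x=−143/35=-4.0857; min R=1−1/(4·35/143)=-0.0214>−1
Confirm numerically:
  x=-3.600: |R|=0.57203 <1
  x=-3.461: |R|=0.47081 <1
  x=-1.650: |R|=0.01635 <1
  x=-4.603: |R|=1.58278 >1
  x=-4.586: |R|=1.56154 >1
Interval (-4.0857, 0).

z∈(-4.0857,0).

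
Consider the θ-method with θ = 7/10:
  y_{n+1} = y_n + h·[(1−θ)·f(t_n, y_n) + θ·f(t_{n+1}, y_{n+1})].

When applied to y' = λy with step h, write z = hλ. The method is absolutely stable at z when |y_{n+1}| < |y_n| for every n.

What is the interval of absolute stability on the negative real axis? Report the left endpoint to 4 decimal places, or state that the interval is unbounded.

(−∞, 0) — no finite endpoint.

On y'=λy, z=hλ:
  y_{n+1} = y_n + z·[3/10·y_n + 7/10·y_{n+1}] ⇒ (1 − 7/10z)y_{n+1} = (1 + 3/10z)y_n
  so R(z) = (1 + 3/10z)/(1 − 7/10z).

Solve |R(x)|<1 on ℝ⁻.
x=-0.62: |R|=0.5676
x=-2: |R|=0.1667
x=-10: |R|=0.2500
x=-100: |R|=0.4085
θ=7/10≥1/2 ⇒ |1+3/10x|<|1−7/10x| ∀x<0 ⇒ unbounded interval.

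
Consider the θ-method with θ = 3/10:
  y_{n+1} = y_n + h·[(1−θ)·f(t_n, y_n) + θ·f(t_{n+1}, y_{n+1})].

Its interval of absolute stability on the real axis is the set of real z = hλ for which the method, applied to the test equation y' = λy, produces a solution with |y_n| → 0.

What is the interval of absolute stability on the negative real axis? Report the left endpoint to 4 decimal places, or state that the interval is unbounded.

(-5.0000, 0).

Test eqn y'=λy, z=hλ:
  y_{n+1} = y_n + z·[7/10·y_n + 3/10·y_{n+1}] ⇒ (1 − 3/10z)y_{n+1} = (1 + 7/10z)y_n
  R(z) = (1 + 7/10z)/(1 − 3/10z).

Find x<0 with |R(x)|<1.
x=-1.68: |R|=0.1170
R=−1: 1+7/10x = −1+3/10x ⇒ -2/5x=2 ⇒ x=2/(-2/5)=-5.0000
Confirm numerically:
  x=-3.816: |R|=0.77919 <1
  x=-2.665: |R|=0.48097 <1
  x=-2.400: |R|=0.39535 <1
  x=-5.454: |R|=1.06889 >1
  x=-5.396: |R|=1.06049 >1
  x=-5.336: |R|=1.05168 >1
Stable set (-5.0000, 0).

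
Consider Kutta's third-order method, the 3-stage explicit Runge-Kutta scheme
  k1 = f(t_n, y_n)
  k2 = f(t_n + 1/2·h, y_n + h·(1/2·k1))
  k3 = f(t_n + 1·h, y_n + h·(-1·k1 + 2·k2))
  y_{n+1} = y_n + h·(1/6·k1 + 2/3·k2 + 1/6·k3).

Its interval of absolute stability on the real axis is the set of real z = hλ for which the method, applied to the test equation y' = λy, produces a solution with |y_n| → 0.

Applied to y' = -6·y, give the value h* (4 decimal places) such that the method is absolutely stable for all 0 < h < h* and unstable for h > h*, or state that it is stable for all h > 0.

Set f=λy, z=hλ:
  order 3, 3-stage ⇒ R(z)=1+z+z^2/2+z^3/6
  (e.g. R(-0.4)=0.66933, |R|=0.66933)

Solve |R(x)|<1 on ℝ⁻.
x=-0.4: |R|=0.6693
|R(-2.25)|=0.6172 |R(-1.33)|=0.1623 |R(-0.7)|=0.4878
Bisect:
  x_lo=-2.9165 |R|=1.7980  x_hi=-0.2098 |R|=0.8107
  mid=-1.56314 |R|=0.02200 →hi
  mid=-2.23980 |R|=0.60418 →hi
  mid=-2.57813 |R|=1.11079 →lo
  mid=-2.40897 |R|=0.83732 →hi
  mid=-2.49355 |R|=0.96871 →hi
  mid=-2.53584 |R|=1.03838 →lo
  mid=-2.51469 |R|=1.00321 →lo
  mid=-2.50412 |R|=0.98588 →hi
  ...
  [-2.51288,-2.51271] ⇒ x*=-2.5127
So |R|<1 on (-2.5127, 0).

(-2.5127,0); λ=-6 ⇒ h* = 0.4188.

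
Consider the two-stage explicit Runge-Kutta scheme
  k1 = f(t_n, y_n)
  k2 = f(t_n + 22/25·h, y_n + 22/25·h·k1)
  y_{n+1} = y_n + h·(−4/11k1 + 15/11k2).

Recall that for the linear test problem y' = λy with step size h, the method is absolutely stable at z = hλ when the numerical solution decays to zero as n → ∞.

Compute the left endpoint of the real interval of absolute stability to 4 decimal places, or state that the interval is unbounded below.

With y'=λy (z=hλ):
  k1=λy_n ⇒ h·k1=z·y_n;  k2=λ(1+22/25z)y_n ⇒ h·k2=z(1+22/25z)y_n
  y_{n+1}/y_n = 1 − 4/11z + 15/11z(1+22/25z) = 1 + z + 6/5z²
  Hence R(z) = 1 + z + 6/5z².

Solve |R(x)|<1 on ℝ⁻.
x=-0.69: |R|=0.8813
R=1: x+6/5x²=0 ⇒ x=−5/6=-0.8333; min R=1−1/(4·6/5)=0.7917>−1
Confirm numerically:
  x=-0.641: |R|=0.85206 <1
  x=-0.455: |R|=0.79343 <1
  x=-0.345: |R|=0.79783 <1
  x=-1.178: |R|=1.48722 >1
  x=-0.969: |R|=1.15775 >1
Interval (-0.8333, 0).

z* = -0.8333.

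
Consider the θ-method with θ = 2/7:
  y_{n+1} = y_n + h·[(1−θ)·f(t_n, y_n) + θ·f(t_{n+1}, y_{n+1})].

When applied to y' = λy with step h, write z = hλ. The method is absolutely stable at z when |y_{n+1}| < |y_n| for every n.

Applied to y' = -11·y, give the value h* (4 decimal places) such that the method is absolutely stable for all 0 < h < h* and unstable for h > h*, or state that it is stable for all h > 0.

(-4.6667,0); λ=-11 ⇒ h* = (14/3)/11 = 0.4242.

Test eqn y'=λy, z=hλ:
  y_{n+1} = y_n + z·[5/7·y_n + 2/7·y_{n+1}] ⇒ (1 − 2/7z)y_{n+1} = (1 + 5/7z)y_n
  R(z) = (1 + 5/7z)/(1 − 2/7z).

Find x<0 with |R(x)|<1.
x=-1.44: |R|=0.0202
R=−1: 1+5/7x = −1+2/7x ⇒ -3/7x=2 ⇒ x=2/(-3/7)=-4.6667
Confirm numerically:
  x=-3.666: |R|=0.79054 <1
  x=-2.735: |R|=0.53528 <1
  x=-2.421: |R|=0.43109 <1
  x=-4.915: |R|=1.04427 >1
  x=-4.747: |R|=1.01461 >1
Interval (-4.6667, 0).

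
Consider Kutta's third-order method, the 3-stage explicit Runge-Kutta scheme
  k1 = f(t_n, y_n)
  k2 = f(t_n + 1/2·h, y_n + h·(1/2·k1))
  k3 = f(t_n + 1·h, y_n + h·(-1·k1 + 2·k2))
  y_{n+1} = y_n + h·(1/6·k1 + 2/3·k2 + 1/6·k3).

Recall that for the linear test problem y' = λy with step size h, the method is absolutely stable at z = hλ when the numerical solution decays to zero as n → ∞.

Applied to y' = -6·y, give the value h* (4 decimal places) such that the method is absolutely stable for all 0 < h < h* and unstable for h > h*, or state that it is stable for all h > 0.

Set f=λy, z=hλ:
  order 3, 3-stage ⇒ R(z)=1+z+z^2/2+z^3/6
  (e.g. R(-0.52)=0.59177, |R|=0.59177)

Boundary: |R(x)|=1, x<0.
x=-0.52: |R|=0.5918
|R(-2.41)|=0.8389 |R(-1.57)|=0.0175 |R(-1.43)|=0.1051
Bisect:
  x_lo=-2.8498 |R|=1.6465  x_hi=-0.2177 |R|=0.8043
  mid=-1.53376 |R|=0.04111 →hi
  mid=-2.19179 |R|=0.54469 →hi
  mid=-2.52081 |R|=1.01330 →lo
  mid=-2.35630 |R|=0.76065 →hi
  mid=-2.43855 |R|=0.88211 →hi
  mid=-2.47968 |R|=0.94646 →hi
  mid=-2.50024 |R|=0.97956 →hi
  mid=-2.51053 |R|=0.99635 →hi
  mid=-2.51567 |R|=1.00481 →lo
  mid=-2.51310 |R|=1.00058 →lo
  ...
  [-2.51277,-2.51261] ⇒ x*=-2.5127
Stable set (-2.5127, 0).

(-2.5127,0); λ=-6 ⇒ h* = 0.4188.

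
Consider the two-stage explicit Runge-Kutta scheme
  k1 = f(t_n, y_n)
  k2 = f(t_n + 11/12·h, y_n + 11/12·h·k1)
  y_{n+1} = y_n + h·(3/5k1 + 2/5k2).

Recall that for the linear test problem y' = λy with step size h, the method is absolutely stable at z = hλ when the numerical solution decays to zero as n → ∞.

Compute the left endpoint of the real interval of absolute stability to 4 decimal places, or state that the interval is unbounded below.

Set f=λy, z=hλ:
  k1=λy_n ⇒ h·k1=z·y_n;  k2=λ(1+11/12z)y_n ⇒ h·k2=z(1+11/12z)y_n
  y_{n+1}/y_n = 1 + 3/5z + 2/5z(1+11/12z) = 1 + z + 11/30z²
  R(z) = 1 + z + 11/30z².

Boundary: |R(x)|=1, x<0.
x=-1.74: |R|=0.3701
R=1: x+11/30x²=0 ⇒ x=−30/11=-2.7273; min R=1−1/(4·11/30)=0.3182>−1
Confirm numerically:
  x=-2.660: |R|=0.93439 <1
  x=-2.195: |R|=0.57161 <1
  x=-1.128: |R|=0.33854 <1
  x=-3.318: |R|=1.71868 >1
  x=-2.990: |R|=1.28804 >1
  x=-2.909: |R|=1.19384 >1
Interval (-2.7273, 0).

z* = -2.7273.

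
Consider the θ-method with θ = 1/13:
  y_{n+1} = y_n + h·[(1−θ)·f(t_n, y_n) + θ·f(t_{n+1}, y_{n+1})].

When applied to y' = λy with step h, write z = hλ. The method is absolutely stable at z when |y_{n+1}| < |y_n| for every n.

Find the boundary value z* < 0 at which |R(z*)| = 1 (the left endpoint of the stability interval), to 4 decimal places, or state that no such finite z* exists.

z* = -2.3636.

On y'=λy, z=hλ:
  y_{n+1} = y_n + z·[12/13·y_n + 1/13·y_{n+1}] ⇒ (1 − 1/13z)y_{n+1} = (1 + 12/13z)y_n
  R(z) = (1 + 12/13z)/(1 − 1/13z).

Solve |R(x)|<1 on ℝ⁻.
x=-0.72: |R|=0.3178
R=−1: 1+12/13x = −1+1/13x ⇒ -11/13x=2 ⇒ x=2/(-11/13)=-2.3636
Confirm numerically:
  x=-1.737: |R|=0.53227 <1
  x=-1.132: |R|=0.04132 <1
  x=-1.038: |R|=0.03875 <1
  x=-2.936: |R|=1.39508 >1
  x=-2.534: |R|=1.12064 >1
  x=-2.427: |R|=1.04518 >1
So |R|<1 on (-2.3636, 0).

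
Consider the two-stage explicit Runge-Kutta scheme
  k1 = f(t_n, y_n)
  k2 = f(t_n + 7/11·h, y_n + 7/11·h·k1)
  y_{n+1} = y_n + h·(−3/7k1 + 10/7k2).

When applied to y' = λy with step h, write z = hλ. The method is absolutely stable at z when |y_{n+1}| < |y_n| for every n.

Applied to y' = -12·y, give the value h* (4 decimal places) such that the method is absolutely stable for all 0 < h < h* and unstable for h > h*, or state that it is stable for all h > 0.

(-1.1000,0); λ=-12 ⇒ h* = (11/10)/12 = 0.0917.

Test eqn y'=λy, z=hλ:
  k1=λy_n ⇒ h·k1=z·y_n;  k2=λ(1+7/11z)y_n ⇒ h·k2=z(1+7/11z)y_n
  y_{n+1}/y_n = 1 − 3/7z + 10/7z(1+7/11z) = 1 + z + 10/11z²
  ⇒ R(z) = 1 + z + 10/11z².

Find x<0 with |R(x)|<1.
x=-1.12: |R|=1.0204
R=1: x+10/11x²=0 ⇒ x=−11/10=-1.1000; min R=1−1/(4·10/11)=0.7250>−1
Confirm numerically:
  x=-0.742: |R|=0.75851 <1
  x=-0.622: |R|=0.72971 <1
  x=-0.500: |R|=0.72727 <1
  x=-1.342: |R|=1.29524 >1
  x=-1.243: |R|=1.16159 >1
  x=-1.239: |R|=1.15656 >1
Stable set (-1.1000, 0).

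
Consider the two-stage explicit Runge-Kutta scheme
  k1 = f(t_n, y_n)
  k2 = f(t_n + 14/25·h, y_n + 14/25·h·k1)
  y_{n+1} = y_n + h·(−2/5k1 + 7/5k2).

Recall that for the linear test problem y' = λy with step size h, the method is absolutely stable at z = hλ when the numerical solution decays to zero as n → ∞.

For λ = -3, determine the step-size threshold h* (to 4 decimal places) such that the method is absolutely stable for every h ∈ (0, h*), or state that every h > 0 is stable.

(-1.2755,0); λ=-3 ⇒ h* = (125/98)/3 = 0.4252.

Test eqn y'=λy, z=hλ:
  k1=λy_n ⇒ h·k1=z·y_n;  k2=λ(1+14/25z)y_n ⇒ h·k2=z(1+14/25z)y_n
  y_{n+1}/y_n = 1 − 2/5z + 7/5z(1+14/25z) = 1 + z + 98/125z²
  ⇒ R(z) = 1 + z + 98/125z².

Find x<0 with |R(x)|<1.
x=-1.46: |R|=1.2112
R=1: x+98/125x²=0 ⇒ x=−125/98=-1.2755; min R=1−1/(4·98/125)=0.6811>−1
Confirm numerically:
  x=-0.903: |R|=0.73628 <1
  x=-0.813: |R|=0.70520 <1
  x=-0.746: |R|=0.69031 <1
  x=-1.869: |R|=1.86964 >1
  x=-1.317: |R|=1.04284 >1
Stable set (-1.2755, 0).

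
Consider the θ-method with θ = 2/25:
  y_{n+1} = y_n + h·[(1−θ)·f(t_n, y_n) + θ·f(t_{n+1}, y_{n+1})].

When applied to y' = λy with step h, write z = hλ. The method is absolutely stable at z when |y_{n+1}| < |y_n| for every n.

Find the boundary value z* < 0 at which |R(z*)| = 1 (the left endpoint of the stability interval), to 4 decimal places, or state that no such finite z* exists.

With y'=λy (z=hλ):
  y_{n+1} = y_n + z·[23/25·y_n + 2/25·y_{n+1}] ⇒ (1 − 2/25z)y_{n+1} = (1 + 23/25z)y_n
  R(z) = (1 + 23/25z)/(1 − 2/25z).

Boundary: |R(x)|=1, x<0.
x=-1.22: |R|=0.1115
R=−1: 1+23/25x = −1+2/25x ⇒ -21/25x=2 ⇒ x=2/(-21/25)=-2.3810
Confirm numerically:
  x=-1.974: |R|=0.70478 <1
  x=-1.735: |R|=0.52353 <1
  x=-1.589: |R|=0.40979 <1
  x=-1.122: |R|=0.02958 <1
  x=-2.915: |R|=1.36377 >1
  x=-2.899: |R|=1.35324 >1
  x=-2.642: |R|=1.18102 >1
So |R|<1 on (-2.3810, 0).

z* = -2.3810.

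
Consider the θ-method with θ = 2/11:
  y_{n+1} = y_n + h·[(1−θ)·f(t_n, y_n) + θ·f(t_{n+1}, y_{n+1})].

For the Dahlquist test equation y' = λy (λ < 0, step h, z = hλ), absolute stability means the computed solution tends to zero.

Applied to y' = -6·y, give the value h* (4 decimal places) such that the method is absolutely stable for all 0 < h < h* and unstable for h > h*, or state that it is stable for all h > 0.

(-3.1429,0); λ=-6 ⇒ h* = (22/7)/6 = 0.5238.

With y'=λy (z=hλ):
  y_{n+1} = y_n + z·[9/11·y_n + 2/11·y_{n+1}] ⇒ (1 − 2/11z)y_{n+1} = (1 + 9/11z)y_n
  R(z) = (1 + 9/11z)/(1 − 2/11z).

Boundary: |R(x)|=1, x<0.
x=-1.04: |R|=0.1254
R=−1: 1+9/11x = −1+2/11x ⇒ -7/11x=2 ⇒ x=2/(-7/11)=-3.1429
Confirm numerically:
  x=-3.094: |R|=0.98010 <1
  x=-2.159: |R|=0.55040 <1
  x=-1.519: |R|=0.19027 <1
  x=-1.275: |R|=0.03506 <1
  x=-3.729: |R|=1.22229 >1
  x=-3.297: |R|=1.06133 >1
  x=-3.207: |R|=1.02578 >1
Interval (-3.1429, 0).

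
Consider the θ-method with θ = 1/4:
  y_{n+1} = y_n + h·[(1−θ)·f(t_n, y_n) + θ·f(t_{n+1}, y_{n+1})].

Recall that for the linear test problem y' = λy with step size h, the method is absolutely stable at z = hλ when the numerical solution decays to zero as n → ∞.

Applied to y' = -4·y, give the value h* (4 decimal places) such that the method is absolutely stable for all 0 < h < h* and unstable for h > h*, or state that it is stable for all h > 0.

(-4.0000,0); λ=-4 ⇒ h* = (4)/4 = 1.0000.

Set f=λy, z=hλ:
  y_{n+1} = y_n + z·[3/4·y_n + 1/4·y_{n+1}] ⇒ (1 − 1/4z)y_{n+1} = (1 + 3/4z)y_n
  Hence R(z) = (1 + 3/4z)/(1 − 1/4z).

Boundary: |R(x)|=1, x<0.
x=-0.36: |R|=0.6697
R=−1: 1+3/4x = −1+1/4x ⇒ -1/2x=2 ⇒ x=2/(-1/2)=-4.0000
Confirm numerically:
  x=-3.683: |R|=0.91748 <1
  x=-2.833: |R|=0.65842 <1
  x=-2.419: |R|=0.50740 <1
  x=-4.313: |R|=1.07530 >1
  x=-4.103: |R|=1.02542 >1
Interval (-4.0000, 0).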